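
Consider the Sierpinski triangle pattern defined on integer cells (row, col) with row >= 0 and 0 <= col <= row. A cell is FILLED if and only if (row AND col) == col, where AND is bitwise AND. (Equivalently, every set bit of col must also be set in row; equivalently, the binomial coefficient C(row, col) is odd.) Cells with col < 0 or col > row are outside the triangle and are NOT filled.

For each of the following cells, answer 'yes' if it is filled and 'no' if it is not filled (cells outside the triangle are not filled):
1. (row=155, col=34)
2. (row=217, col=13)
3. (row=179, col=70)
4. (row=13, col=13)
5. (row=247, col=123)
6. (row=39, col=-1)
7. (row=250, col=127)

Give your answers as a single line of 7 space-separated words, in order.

(155,34): row=0b10011011, col=0b100010, row AND col = 0b10 = 2; 2 != 34 -> empty
(217,13): row=0b11011001, col=0b1101, row AND col = 0b1001 = 9; 9 != 13 -> empty
(179,70): row=0b10110011, col=0b1000110, row AND col = 0b10 = 2; 2 != 70 -> empty
(13,13): row=0b1101, col=0b1101, row AND col = 0b1101 = 13; 13 == 13 -> filled
(247,123): row=0b11110111, col=0b1111011, row AND col = 0b1110011 = 115; 115 != 123 -> empty
(39,-1): col outside [0, 39] -> not filled
(250,127): row=0b11111010, col=0b1111111, row AND col = 0b1111010 = 122; 122 != 127 -> empty

Answer: no no no yes no no no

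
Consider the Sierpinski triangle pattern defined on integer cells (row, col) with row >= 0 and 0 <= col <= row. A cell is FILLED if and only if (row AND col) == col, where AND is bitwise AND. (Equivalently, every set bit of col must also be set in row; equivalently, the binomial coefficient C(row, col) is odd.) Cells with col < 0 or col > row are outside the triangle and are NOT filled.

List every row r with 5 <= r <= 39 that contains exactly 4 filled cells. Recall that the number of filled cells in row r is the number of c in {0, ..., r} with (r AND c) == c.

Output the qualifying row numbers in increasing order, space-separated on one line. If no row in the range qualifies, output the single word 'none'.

Row r has 2^popcount(r) filled cells, so we need popcount(r) = log2(4) = 2.
Scan r = 5..39 and keep those with exactly 2 one-bits:
r=5=101 popcount=2 -> KEEP
r=6=110 popcount=2 -> KEEP
r=7=111 popcount=3 -> skip
r=8=1000 popcount=1 -> skip
r=9=1001 popcount=2 -> KEEP
r=10=1010 popcount=2 -> KEEP
r=11=1011 popcount=3 -> skip
r=12=1100 popcount=2 -> KEEP
r=13=1101 popcount=3 -> skip
r=14=1110 popcount=3 -> skip
r=15=1111 popcount=4 -> skip
r=16=10000 popcount=1 -> skip
r=17=10001 popcount=2 -> KEEP
r=18=10010 popcount=2 -> KEEP
r=19=10011 popcount=3 -> skip
r=20=10100 popcount=2 -> KEEP
r=21=10101 popcount=3 -> skip
r=22=10110 popcount=3 -> skip
r=23=10111 popcount=4 -> skip
r=24=11000 popcount=2 -> KEEP
r=25=11001 popcount=3 -> skip
r=26=11010 popcount=3 -> skip
r=27=11011 popcount=4 -> skip
r=28=11100 popcount=3 -> skip
r=29=11101 popcount=4 -> skip
r=30=11110 popcount=4 -> skip
r=31=11111 popcount=5 -> skip
r=32=100000 popcount=1 -> skip
r=33=100001 popcount=2 -> KEEP
r=34=100010 popcount=2 -> KEEP
r=35=100011 popcount=3 -> skip
r=36=100100 popcount=2 -> KEEP
r=37=100101 popcount=3 -> skip
r=38=100110 popcount=3 -> skip
r=39=100111 popcount=4 -> skip
Kept rows: 5 6 9 10 12 17 18 20 24 33 34 36

Answer: 5 6 9 10 12 17 18 20 24 33 34 36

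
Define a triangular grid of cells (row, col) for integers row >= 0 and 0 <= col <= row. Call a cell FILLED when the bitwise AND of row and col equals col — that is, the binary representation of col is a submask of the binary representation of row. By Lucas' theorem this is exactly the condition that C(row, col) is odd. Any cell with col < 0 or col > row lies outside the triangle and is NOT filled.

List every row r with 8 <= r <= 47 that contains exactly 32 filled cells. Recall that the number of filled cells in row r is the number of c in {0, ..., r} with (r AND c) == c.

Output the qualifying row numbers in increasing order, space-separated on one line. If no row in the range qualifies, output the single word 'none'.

Answer: 31 47

Derivation:
Row r has 2^popcount(r) filled cells, so we need popcount(r) = log2(32) = 5.
Scan r = 8..47 and keep those with exactly 5 one-bits:
r=8=1000 popcount=1 -> skip
r=9=1001 popcount=2 -> skip
r=10=1010 popcount=2 -> skip
r=11=1011 popcount=3 -> skip
r=12=1100 popcount=2 -> skip
r=13=1101 popcount=3 -> skip
r=14=1110 popcount=3 -> skip
r=15=1111 popcount=4 -> skip
r=16=10000 popcount=1 -> skip
r=17=10001 popcount=2 -> skip
r=18=10010 popcount=2 -> skip
r=19=10011 popcount=3 -> skip
r=20=10100 popcount=2 -> skip
r=21=10101 popcount=3 -> skip
r=22=10110 popcount=3 -> skip
r=23=10111 popcount=4 -> skip
r=24=11000 popcount=2 -> skip
r=25=11001 popcount=3 -> skip
r=26=11010 popcount=3 -> skip
r=27=11011 popcount=4 -> skip
r=28=11100 popcount=3 -> skip
r=29=11101 popcount=4 -> skip
r=30=11110 popcount=4 -> skip
r=31=11111 popcount=5 -> KEEP
r=32=100000 popcount=1 -> skip
r=33=100001 popcount=2 -> skip
r=34=100010 popcount=2 -> skip
r=35=100011 popcount=3 -> skip
r=36=100100 popcount=2 -> skip
r=37=100101 popcount=3 -> skip
r=38=100110 popcount=3 -> skip
r=39=100111 popcount=4 -> skip
r=40=101000 popcount=2 -> skip
r=41=101001 popcount=3 -> skip
r=42=101010 popcount=3 -> skip
r=43=101011 popcount=4 -> skip
r=44=101100 popcount=3 -> skip
r=45=101101 popcount=4 -> skip
r=46=101110 popcount=4 -> skip
r=47=101111 popcount=5 -> KEEP
Kept rows: 31 47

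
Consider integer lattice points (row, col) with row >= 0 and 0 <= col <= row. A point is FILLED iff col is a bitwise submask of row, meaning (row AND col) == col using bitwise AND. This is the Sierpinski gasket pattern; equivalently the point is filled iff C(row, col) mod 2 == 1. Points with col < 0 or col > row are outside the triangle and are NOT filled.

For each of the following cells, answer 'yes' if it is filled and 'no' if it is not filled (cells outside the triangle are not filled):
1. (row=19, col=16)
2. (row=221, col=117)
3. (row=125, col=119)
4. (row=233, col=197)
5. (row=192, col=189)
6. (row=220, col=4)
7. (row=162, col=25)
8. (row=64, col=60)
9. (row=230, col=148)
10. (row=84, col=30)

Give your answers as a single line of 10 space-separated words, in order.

(19,16): row=0b10011, col=0b10000, row AND col = 0b10000 = 16; 16 == 16 -> filled
(221,117): row=0b11011101, col=0b1110101, row AND col = 0b1010101 = 85; 85 != 117 -> empty
(125,119): row=0b1111101, col=0b1110111, row AND col = 0b1110101 = 117; 117 != 119 -> empty
(233,197): row=0b11101001, col=0b11000101, row AND col = 0b11000001 = 193; 193 != 197 -> empty
(192,189): row=0b11000000, col=0b10111101, row AND col = 0b10000000 = 128; 128 != 189 -> empty
(220,4): row=0b11011100, col=0b100, row AND col = 0b100 = 4; 4 == 4 -> filled
(162,25): row=0b10100010, col=0b11001, row AND col = 0b0 = 0; 0 != 25 -> empty
(64,60): row=0b1000000, col=0b111100, row AND col = 0b0 = 0; 0 != 60 -> empty
(230,148): row=0b11100110, col=0b10010100, row AND col = 0b10000100 = 132; 132 != 148 -> empty
(84,30): row=0b1010100, col=0b11110, row AND col = 0b10100 = 20; 20 != 30 -> empty

Answer: yes no no no no yes no no no no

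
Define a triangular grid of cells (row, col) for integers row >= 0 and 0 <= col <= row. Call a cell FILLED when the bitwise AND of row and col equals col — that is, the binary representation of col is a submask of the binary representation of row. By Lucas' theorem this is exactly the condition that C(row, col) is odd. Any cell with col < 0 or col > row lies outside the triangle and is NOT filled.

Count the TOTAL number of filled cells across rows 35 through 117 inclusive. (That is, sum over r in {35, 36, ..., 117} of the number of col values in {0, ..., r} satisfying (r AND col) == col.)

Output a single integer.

r35=100011 pc3: +8 =8
r36=100100 pc2: +4 =12
r37=100101 pc3: +8 =20
r38=100110 pc3: +8 =28
r39=100111 pc4: +16 =44
r40=101000 pc2: +4 =48
r41=101001 pc3: +8 =56
r42=101010 pc3: +8 =64
r43=101011 pc4: +16 =80
r44=101100 pc3: +8 =88
r45=101101 pc4: +16 =104
r46=101110 pc4: +16 =120
r47=101111 pc5: +32 =152
r48=110000 pc2: +4 =156
r49=110001 pc3: +8 =164
r50=110010 pc3: +8 =172
r51=110011 pc4: +16 =188
r52=110100 pc3: +8 =196
r53=110101 pc4: +16 =212
r54=110110 pc4: +16 =228
r55=110111 pc5: +32 =260
r56=111000 pc3: +8 =268
r57=111001 pc4: +16 =284
r58=111010 pc4: +16 =300
r59=111011 pc5: +32 =332
r60=111100 pc4: +16 =348
r61=111101 pc5: +32 =380
r62=111110 pc5: +32 =412
r63=111111 pc6: +64 =476
r64=1000000 pc1: +2 =478
r65=1000001 pc2: +4 =482
r66=1000010 pc2: +4 =486
r67=1000011 pc3: +8 =494
r68=1000100 pc2: +4 =498
r69=1000101 pc3: +8 =506
r70=1000110 pc3: +8 =514
r71=1000111 pc4: +16 =530
r72=1001000 pc2: +4 =534
r73=1001001 pc3: +8 =542
r74=1001010 pc3: +8 =550
r75=1001011 pc4: +16 =566
r76=1001100 pc3: +8 =574
r77=1001101 pc4: +16 =590
r78=1001110 pc4: +16 =606
r79=1001111 pc5: +32 =638
r80=1010000 pc2: +4 =642
r81=1010001 pc3: +8 =650
r82=1010010 pc3: +8 =658
r83=1010011 pc4: +16 =674
r84=1010100 pc3: +8 =682
r85=1010101 pc4: +16 =698
r86=1010110 pc4: +16 =714
r87=1010111 pc5: +32 =746
r88=1011000 pc3: +8 =754
r89=1011001 pc4: +16 =770
r90=1011010 pc4: +16 =786
r91=1011011 pc5: +32 =818
r92=1011100 pc4: +16 =834
r93=1011101 pc5: +32 =866
r94=1011110 pc5: +32 =898
r95=1011111 pc6: +64 =962
r96=1100000 pc2: +4 =966
r97=1100001 pc3: +8 =974
r98=1100010 pc3: +8 =982
r99=1100011 pc4: +16 =998
r100=1100100 pc3: +8 =1006
r101=1100101 pc4: +16 =1022
r102=1100110 pc4: +16 =1038
r103=1100111 pc5: +32 =1070
r104=1101000 pc3: +8 =1078
r105=1101001 pc4: +16 =1094
r106=1101010 pc4: +16 =1110
r107=1101011 pc5: +32 =1142
r108=1101100 pc4: +16 =1158
r109=1101101 pc5: +32 =1190
r110=1101110 pc5: +32 =1222
r111=1101111 pc6: +64 =1286
r112=1110000 pc3: +8 =1294
r113=1110001 pc4: +16 =1310
r114=1110010 pc4: +16 =1326
r115=1110011 pc5: +32 =1358
r116=1110100 pc4: +16 =1374
r117=1110101 pc5: +32 =1406

Answer: 1406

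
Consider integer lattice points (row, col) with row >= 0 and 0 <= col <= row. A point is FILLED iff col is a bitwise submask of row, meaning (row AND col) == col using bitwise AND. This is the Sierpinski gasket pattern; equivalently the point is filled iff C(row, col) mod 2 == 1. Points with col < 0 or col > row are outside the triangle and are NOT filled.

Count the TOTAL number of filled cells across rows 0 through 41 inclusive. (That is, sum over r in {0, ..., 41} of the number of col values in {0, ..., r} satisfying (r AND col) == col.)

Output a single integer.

r0=0 pc0: +1 =1
r1=1 pc1: +2 =3
r2=10 pc1: +2 =5
r3=11 pc2: +4 =9
r4=100 pc1: +2 =11
r5=101 pc2: +4 =15
r6=110 pc2: +4 =19
r7=111 pc3: +8 =27
r8=1000 pc1: +2 =29
r9=1001 pc2: +4 =33
r10=1010 pc2: +4 =37
r11=1011 pc3: +8 =45
r12=1100 pc2: +4 =49
r13=1101 pc3: +8 =57
r14=1110 pc3: +8 =65
r15=1111 pc4: +16 =81
r16=10000 pc1: +2 =83
r17=10001 pc2: +4 =87
r18=10010 pc2: +4 =91
r19=10011 pc3: +8 =99
r20=10100 pc2: +4 =103
r21=10101 pc3: +8 =111
r22=10110 pc3: +8 =119
r23=10111 pc4: +16 =135
r24=11000 pc2: +4 =139
r25=11001 pc3: +8 =147
r26=11010 pc3: +8 =155
r27=11011 pc4: +16 =171
r28=11100 pc3: +8 =179
r29=11101 pc4: +16 =195
r30=11110 pc4: +16 =211
r31=11111 pc5: +32 =243
r32=100000 pc1: +2 =245
r33=100001 pc2: +4 =249
r34=100010 pc2: +4 =253
r35=100011 pc3: +8 =261
r36=100100 pc2: +4 =265
r37=100101 pc3: +8 =273
r38=100110 pc3: +8 =281
r39=100111 pc4: +16 =297
r40=101000 pc2: +4 =301
r41=101001 pc3: +8 =309

Answer: 309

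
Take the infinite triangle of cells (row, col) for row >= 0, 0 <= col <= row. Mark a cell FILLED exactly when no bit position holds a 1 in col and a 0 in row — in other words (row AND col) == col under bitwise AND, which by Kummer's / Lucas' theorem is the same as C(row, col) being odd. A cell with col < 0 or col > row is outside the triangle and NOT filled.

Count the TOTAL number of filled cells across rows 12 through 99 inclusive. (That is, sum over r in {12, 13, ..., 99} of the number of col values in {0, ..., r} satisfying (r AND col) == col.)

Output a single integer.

r12=1100 pc2: +4 =4
r13=1101 pc3: +8 =12
r14=1110 pc3: +8 =20
r15=1111 pc4: +16 =36
r16=10000 pc1: +2 =38
r17=10001 pc2: +4 =42
r18=10010 pc2: +4 =46
r19=10011 pc3: +8 =54
r20=10100 pc2: +4 =58
r21=10101 pc3: +8 =66
r22=10110 pc3: +8 =74
r23=10111 pc4: +16 =90
r24=11000 pc2: +4 =94
r25=11001 pc3: +8 =102
r26=11010 pc3: +8 =110
r27=11011 pc4: +16 =126
r28=11100 pc3: +8 =134
r29=11101 pc4: +16 =150
r30=11110 pc4: +16 =166
r31=11111 pc5: +32 =198
r32=100000 pc1: +2 =200
r33=100001 pc2: +4 =204
r34=100010 pc2: +4 =208
r35=100011 pc3: +8 =216
r36=100100 pc2: +4 =220
r37=100101 pc3: +8 =228
r38=100110 pc3: +8 =236
r39=100111 pc4: +16 =252
r40=101000 pc2: +4 =256
r41=101001 pc3: +8 =264
r42=101010 pc3: +8 =272
r43=101011 pc4: +16 =288
r44=101100 pc3: +8 =296
r45=101101 pc4: +16 =312
r46=101110 pc4: +16 =328
r47=101111 pc5: +32 =360
r48=110000 pc2: +4 =364
r49=110001 pc3: +8 =372
r50=110010 pc3: +8 =380
r51=110011 pc4: +16 =396
r52=110100 pc3: +8 =404
r53=110101 pc4: +16 =420
r54=110110 pc4: +16 =436
r55=110111 pc5: +32 =468
r56=111000 pc3: +8 =476
r57=111001 pc4: +16 =492
r58=111010 pc4: +16 =508
r59=111011 pc5: +32 =540
r60=111100 pc4: +16 =556
r61=111101 pc5: +32 =588
r62=111110 pc5: +32 =620
r63=111111 pc6: +64 =684
r64=1000000 pc1: +2 =686
r65=1000001 pc2: +4 =690
r66=1000010 pc2: +4 =694
r67=1000011 pc3: +8 =702
r68=1000100 pc2: +4 =706
r69=1000101 pc3: +8 =714
r70=1000110 pc3: +8 =722
r71=1000111 pc4: +16 =738
r72=1001000 pc2: +4 =742
r73=1001001 pc3: +8 =750
r74=1001010 pc3: +8 =758
r75=1001011 pc4: +16 =774
r76=1001100 pc3: +8 =782
r77=1001101 pc4: +16 =798
r78=1001110 pc4: +16 =814
r79=1001111 pc5: +32 =846
r80=1010000 pc2: +4 =850
r81=1010001 pc3: +8 =858
r82=1010010 pc3: +8 =866
r83=1010011 pc4: +16 =882
r84=1010100 pc3: +8 =890
r85=1010101 pc4: +16 =906
r86=1010110 pc4: +16 =922
r87=1010111 pc5: +32 =954
r88=1011000 pc3: +8 =962
r89=1011001 pc4: +16 =978
r90=1011010 pc4: +16 =994
r91=1011011 pc5: +32 =1026
r92=1011100 pc4: +16 =1042
r93=1011101 pc5: +32 =1074
r94=1011110 pc5: +32 =1106
r95=1011111 pc6: +64 =1170
r96=1100000 pc2: +4 =1174
r97=1100001 pc3: +8 =1182
r98=1100010 pc3: +8 =1190
r99=1100011 pc4: +16 =1206

Answer: 1206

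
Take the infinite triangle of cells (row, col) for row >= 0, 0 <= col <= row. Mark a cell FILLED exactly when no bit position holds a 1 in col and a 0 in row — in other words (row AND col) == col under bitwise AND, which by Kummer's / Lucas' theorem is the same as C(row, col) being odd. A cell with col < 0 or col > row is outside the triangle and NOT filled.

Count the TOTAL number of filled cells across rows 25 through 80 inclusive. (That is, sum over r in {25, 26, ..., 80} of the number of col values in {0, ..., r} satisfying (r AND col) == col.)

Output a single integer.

r25=11001 pc3: +8 =8
r26=11010 pc3: +8 =16
r27=11011 pc4: +16 =32
r28=11100 pc3: +8 =40
r29=11101 pc4: +16 =56
r30=11110 pc4: +16 =72
r31=11111 pc5: +32 =104
r32=100000 pc1: +2 =106
r33=100001 pc2: +4 =110
r34=100010 pc2: +4 =114
r35=100011 pc3: +8 =122
r36=100100 pc2: +4 =126
r37=100101 pc3: +8 =134
r38=100110 pc3: +8 =142
r39=100111 pc4: +16 =158
r40=101000 pc2: +4 =162
r41=101001 pc3: +8 =170
r42=101010 pc3: +8 =178
r43=101011 pc4: +16 =194
r44=101100 pc3: +8 =202
r45=101101 pc4: +16 =218
r46=101110 pc4: +16 =234
r47=101111 pc5: +32 =266
r48=110000 pc2: +4 =270
r49=110001 pc3: +8 =278
r50=110010 pc3: +8 =286
r51=110011 pc4: +16 =302
r52=110100 pc3: +8 =310
r53=110101 pc4: +16 =326
r54=110110 pc4: +16 =342
r55=110111 pc5: +32 =374
r56=111000 pc3: +8 =382
r57=111001 pc4: +16 =398
r58=111010 pc4: +16 =414
r59=111011 pc5: +32 =446
r60=111100 pc4: +16 =462
r61=111101 pc5: +32 =494
r62=111110 pc5: +32 =526
r63=111111 pc6: +64 =590
r64=1000000 pc1: +2 =592
r65=1000001 pc2: +4 =596
r66=1000010 pc2: +4 =600
r67=1000011 pc3: +8 =608
r68=1000100 pc2: +4 =612
r69=1000101 pc3: +8 =620
r70=1000110 pc3: +8 =628
r71=1000111 pc4: +16 =644
r72=1001000 pc2: +4 =648
r73=1001001 pc3: +8 =656
r74=1001010 pc3: +8 =664
r75=1001011 pc4: +16 =680
r76=1001100 pc3: +8 =688
r77=1001101 pc4: +16 =704
r78=1001110 pc4: +16 =720
r79=1001111 pc5: +32 =752
r80=1010000 pc2: +4 =756

Answer: 756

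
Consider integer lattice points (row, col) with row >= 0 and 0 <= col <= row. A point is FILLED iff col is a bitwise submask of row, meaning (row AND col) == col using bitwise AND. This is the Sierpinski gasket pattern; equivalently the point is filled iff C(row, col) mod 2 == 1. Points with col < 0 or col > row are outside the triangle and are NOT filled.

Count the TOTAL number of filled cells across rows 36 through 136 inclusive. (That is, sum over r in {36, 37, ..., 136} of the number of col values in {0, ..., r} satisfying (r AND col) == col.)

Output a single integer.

r36=100100 pc2: +4 =4
r37=100101 pc3: +8 =12
r38=100110 pc3: +8 =20
r39=100111 pc4: +16 =36
r40=101000 pc2: +4 =40
r41=101001 pc3: +8 =48
r42=101010 pc3: +8 =56
r43=101011 pc4: +16 =72
r44=101100 pc3: +8 =80
r45=101101 pc4: +16 =96
r46=101110 pc4: +16 =112
r47=101111 pc5: +32 =144
r48=110000 pc2: +4 =148
r49=110001 pc3: +8 =156
r50=110010 pc3: +8 =164
r51=110011 pc4: +16 =180
r52=110100 pc3: +8 =188
r53=110101 pc4: +16 =204
r54=110110 pc4: +16 =220
r55=110111 pc5: +32 =252
r56=111000 pc3: +8 =260
r57=111001 pc4: +16 =276
r58=111010 pc4: +16 =292
r59=111011 pc5: +32 =324
r60=111100 pc4: +16 =340
r61=111101 pc5: +32 =372
r62=111110 pc5: +32 =404
r63=111111 pc6: +64 =468
r64=1000000 pc1: +2 =470
r65=1000001 pc2: +4 =474
r66=1000010 pc2: +4 =478
r67=1000011 pc3: +8 =486
r68=1000100 pc2: +4 =490
r69=1000101 pc3: +8 =498
r70=1000110 pc3: +8 =506
r71=1000111 pc4: +16 =522
r72=1001000 pc2: +4 =526
r73=1001001 pc3: +8 =534
r74=1001010 pc3: +8 =542
r75=1001011 pc4: +16 =558
r76=1001100 pc3: +8 =566
r77=1001101 pc4: +16 =582
r78=1001110 pc4: +16 =598
r79=1001111 pc5: +32 =630
r80=1010000 pc2: +4 =634
r81=1010001 pc3: +8 =642
r82=1010010 pc3: +8 =650
r83=1010011 pc4: +16 =666
r84=1010100 pc3: +8 =674
r85=1010101 pc4: +16 =690
r86=1010110 pc4: +16 =706
r87=1010111 pc5: +32 =738
r88=1011000 pc3: +8 =746
r89=1011001 pc4: +16 =762
r90=1011010 pc4: +16 =778
r91=1011011 pc5: +32 =810
r92=1011100 pc4: +16 =826
r93=1011101 pc5: +32 =858
r94=1011110 pc5: +32 =890
r95=1011111 pc6: +64 =954
r96=1100000 pc2: +4 =958
r97=1100001 pc3: +8 =966
r98=1100010 pc3: +8 =974
r99=1100011 pc4: +16 =990
r100=1100100 pc3: +8 =998
r101=1100101 pc4: +16 =1014
r102=1100110 pc4: +16 =1030
r103=1100111 pc5: +32 =1062
r104=1101000 pc3: +8 =1070
r105=1101001 pc4: +16 =1086
r106=1101010 pc4: +16 =1102
r107=1101011 pc5: +32 =1134
r108=1101100 pc4: +16 =1150
r109=1101101 pc5: +32 =1182
r110=1101110 pc5: +32 =1214
r111=1101111 pc6: +64 =1278
r112=1110000 pc3: +8 =1286
r113=1110001 pc4: +16 =1302
r114=1110010 pc4: +16 =1318
r115=1110011 pc5: +32 =1350
r116=1110100 pc4: +16 =1366
r117=1110101 pc5: +32 =1398
r118=1110110 pc5: +32 =1430
r119=1110111 pc6: +64 =1494
r120=1111000 pc4: +16 =1510
r121=1111001 pc5: +32 =1542
r122=1111010 pc5: +32 =1574
r123=1111011 pc6: +64 =1638
r124=1111100 pc5: +32 =1670
r125=1111101 pc6: +64 =1734
r126=1111110 pc6: +64 =1798
r127=1111111 pc7: +128 =1926
r128=10000000 pc1: +2 =1928
r129=10000001 pc2: +4 =1932
r130=10000010 pc2: +4 =1936
r131=10000011 pc3: +8 =1944
r132=10000100 pc2: +4 =1948
r133=10000101 pc3: +8 =1956
r134=10000110 pc3: +8 =1964
r135=10000111 pc4: +16 =1980
r136=10001000 pc2: +4 =1984

Answer: 1984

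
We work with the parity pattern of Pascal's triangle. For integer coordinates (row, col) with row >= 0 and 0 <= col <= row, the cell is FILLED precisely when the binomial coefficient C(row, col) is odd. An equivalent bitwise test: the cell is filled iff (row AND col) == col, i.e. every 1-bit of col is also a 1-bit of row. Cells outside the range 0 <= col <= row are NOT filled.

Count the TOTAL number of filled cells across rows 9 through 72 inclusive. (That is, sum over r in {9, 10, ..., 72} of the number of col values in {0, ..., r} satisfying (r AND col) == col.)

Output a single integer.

r9=1001 pc2: +4 =4
r10=1010 pc2: +4 =8
r11=1011 pc3: +8 =16
r12=1100 pc2: +4 =20
r13=1101 pc3: +8 =28
r14=1110 pc3: +8 =36
r15=1111 pc4: +16 =52
r16=10000 pc1: +2 =54
r17=10001 pc2: +4 =58
r18=10010 pc2: +4 =62
r19=10011 pc3: +8 =70
r20=10100 pc2: +4 =74
r21=10101 pc3: +8 =82
r22=10110 pc3: +8 =90
r23=10111 pc4: +16 =106
r24=11000 pc2: +4 =110
r25=11001 pc3: +8 =118
r26=11010 pc3: +8 =126
r27=11011 pc4: +16 =142
r28=11100 pc3: +8 =150
r29=11101 pc4: +16 =166
r30=11110 pc4: +16 =182
r31=11111 pc5: +32 =214
r32=100000 pc1: +2 =216
r33=100001 pc2: +4 =220
r34=100010 pc2: +4 =224
r35=100011 pc3: +8 =232
r36=100100 pc2: +4 =236
r37=100101 pc3: +8 =244
r38=100110 pc3: +8 =252
r39=100111 pc4: +16 =268
r40=101000 pc2: +4 =272
r41=101001 pc3: +8 =280
r42=101010 pc3: +8 =288
r43=101011 pc4: +16 =304
r44=101100 pc3: +8 =312
r45=101101 pc4: +16 =328
r46=101110 pc4: +16 =344
r47=101111 pc5: +32 =376
r48=110000 pc2: +4 =380
r49=110001 pc3: +8 =388
r50=110010 pc3: +8 =396
r51=110011 pc4: +16 =412
r52=110100 pc3: +8 =420
r53=110101 pc4: +16 =436
r54=110110 pc4: +16 =452
r55=110111 pc5: +32 =484
r56=111000 pc3: +8 =492
r57=111001 pc4: +16 =508
r58=111010 pc4: +16 =524
r59=111011 pc5: +32 =556
r60=111100 pc4: +16 =572
r61=111101 pc5: +32 =604
r62=111110 pc5: +32 =636
r63=111111 pc6: +64 =700
r64=1000000 pc1: +2 =702
r65=1000001 pc2: +4 =706
r66=1000010 pc2: +4 =710
r67=1000011 pc3: +8 =718
r68=1000100 pc2: +4 =722
r69=1000101 pc3: +8 =730
r70=1000110 pc3: +8 =738
r71=1000111 pc4: +16 =754
r72=1001000 pc2: +4 =758

Answer: 758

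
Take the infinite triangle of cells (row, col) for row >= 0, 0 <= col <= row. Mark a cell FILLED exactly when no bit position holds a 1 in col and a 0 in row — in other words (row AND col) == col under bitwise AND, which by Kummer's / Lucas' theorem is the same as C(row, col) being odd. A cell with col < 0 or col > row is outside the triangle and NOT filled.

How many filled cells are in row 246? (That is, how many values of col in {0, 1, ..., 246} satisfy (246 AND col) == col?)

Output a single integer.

246 in binary = 11110110
popcount(246) = number of 1-bits in 11110110 = 6
A col c satisfies (246 AND c) == c iff every set bit of c is also set in 246; each of the 6 set bits of 246 can independently be on or off in c.
count = 2^6 = 64

Answer: 64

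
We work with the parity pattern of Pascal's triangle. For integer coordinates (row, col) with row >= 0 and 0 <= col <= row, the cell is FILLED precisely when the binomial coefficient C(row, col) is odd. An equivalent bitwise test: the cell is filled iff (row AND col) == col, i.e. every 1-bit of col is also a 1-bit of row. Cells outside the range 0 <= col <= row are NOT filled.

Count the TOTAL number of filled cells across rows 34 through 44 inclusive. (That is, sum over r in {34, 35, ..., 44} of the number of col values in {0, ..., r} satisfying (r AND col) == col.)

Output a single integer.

Answer: 92

Derivation:
r34=100010 pc2: +4 =4
r35=100011 pc3: +8 =12
r36=100100 pc2: +4 =16
r37=100101 pc3: +8 =24
r38=100110 pc3: +8 =32
r39=100111 pc4: +16 =48
r40=101000 pc2: +4 =52
r41=101001 pc3: +8 =60
r42=101010 pc3: +8 =68
r43=101011 pc4: +16 =84
r44=101100 pc3: +8 =92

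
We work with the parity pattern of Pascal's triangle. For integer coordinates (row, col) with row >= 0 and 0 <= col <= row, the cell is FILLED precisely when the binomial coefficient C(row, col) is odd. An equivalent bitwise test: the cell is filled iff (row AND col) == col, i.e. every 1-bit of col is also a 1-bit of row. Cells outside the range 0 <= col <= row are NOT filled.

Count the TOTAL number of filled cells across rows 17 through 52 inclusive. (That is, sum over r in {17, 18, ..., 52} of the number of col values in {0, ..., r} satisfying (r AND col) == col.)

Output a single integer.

Answer: 366

Derivation:
r17=10001 pc2: +4 =4
r18=10010 pc2: +4 =8
r19=10011 pc3: +8 =16
r20=10100 pc2: +4 =20
r21=10101 pc3: +8 =28
r22=10110 pc3: +8 =36
r23=10111 pc4: +16 =52
r24=11000 pc2: +4 =56
r25=11001 pc3: +8 =64
r26=11010 pc3: +8 =72
r27=11011 pc4: +16 =88
r28=11100 pc3: +8 =96
r29=11101 pc4: +16 =112
r30=11110 pc4: +16 =128
r31=11111 pc5: +32 =160
r32=100000 pc1: +2 =162
r33=100001 pc2: +4 =166
r34=100010 pc2: +4 =170
r35=100011 pc3: +8 =178
r36=100100 pc2: +4 =182
r37=100101 pc3: +8 =190
r38=100110 pc3: +8 =198
r39=100111 pc4: +16 =214
r40=101000 pc2: +4 =218
r41=101001 pc3: +8 =226
r42=101010 pc3: +8 =234
r43=101011 pc4: +16 =250
r44=101100 pc3: +8 =258
r45=101101 pc4: +16 =274
r46=101110 pc4: +16 =290
r47=101111 pc5: +32 =322
r48=110000 pc2: +4 =326
r49=110001 pc3: +8 =334
r50=110010 pc3: +8 =342
r51=110011 pc4: +16 =358
r52=110100 pc3: +8 =366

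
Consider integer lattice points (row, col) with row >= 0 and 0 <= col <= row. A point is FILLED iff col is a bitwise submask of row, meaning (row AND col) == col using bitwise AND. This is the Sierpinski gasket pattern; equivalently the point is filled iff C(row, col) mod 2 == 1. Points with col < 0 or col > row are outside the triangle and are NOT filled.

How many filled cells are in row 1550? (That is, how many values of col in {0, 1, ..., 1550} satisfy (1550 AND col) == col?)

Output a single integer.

Answer: 32

Derivation:
1550 in binary = 11000001110
popcount(1550) = number of 1-bits in 11000001110 = 5
A col c satisfies (1550 AND c) == c iff every set bit of c is also set in 1550; each of the 5 set bits of 1550 can independently be on or off in c.
count = 2^5 = 32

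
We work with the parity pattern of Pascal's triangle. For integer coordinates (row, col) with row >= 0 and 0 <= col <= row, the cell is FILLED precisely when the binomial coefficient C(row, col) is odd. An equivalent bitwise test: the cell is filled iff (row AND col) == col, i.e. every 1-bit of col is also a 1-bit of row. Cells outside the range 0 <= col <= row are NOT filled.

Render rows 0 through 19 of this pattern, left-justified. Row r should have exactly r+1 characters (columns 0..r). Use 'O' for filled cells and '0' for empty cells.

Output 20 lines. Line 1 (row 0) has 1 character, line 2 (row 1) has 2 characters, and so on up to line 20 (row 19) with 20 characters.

r0=0: O
r1=1: OO
r2=10: O0O
r3=11: OOOO
r4=100: O000O
r5=101: OO00OO
r6=110: O0O0O0O
r7=111: OOOOOOOO
r8=1000: O0000000O
r9=1001: OO000000OO
r10=1010: O0O00000O0O
r11=1011: OOOO0000OOOO
r12=1100: O000O000O000O
r13=1101: OO00OO00OO00OO
r14=1110: O0O0O0O0O0O0O0O
r15=1111: OOOOOOOOOOOOOOOO
r16=10000: O000000000000000O
r17=10001: OO00000000000000OO
r18=10010: O0O0000000000000O0O
r19=10011: OOOO000000000000OOOO

Answer: O
OO
O0O
OOOO
O000O
OO00OO
O0O0O0O
OOOOOOOO
O0000000O
OO000000OO
O0O00000O0O
OOOO0000OOOO
O000O000O000O
OO00OO00OO00OO
O0O0O0O0O0O0O0O
OOOOOOOOOOOOOOOO
O000000000000000O
OO00000000000000OO
O0O0000000000000O0O
OOOO000000000000OOOO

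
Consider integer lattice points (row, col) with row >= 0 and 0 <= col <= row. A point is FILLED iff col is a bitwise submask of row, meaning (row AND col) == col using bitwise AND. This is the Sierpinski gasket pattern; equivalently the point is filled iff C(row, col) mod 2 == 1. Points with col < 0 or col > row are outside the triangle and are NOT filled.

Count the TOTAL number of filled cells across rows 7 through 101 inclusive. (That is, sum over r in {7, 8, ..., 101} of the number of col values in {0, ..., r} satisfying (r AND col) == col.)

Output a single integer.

Answer: 1256

Derivation:
r7=111 pc3: +8 =8
r8=1000 pc1: +2 =10
r9=1001 pc2: +4 =14
r10=1010 pc2: +4 =18
r11=1011 pc3: +8 =26
r12=1100 pc2: +4 =30
r13=1101 pc3: +8 =38
r14=1110 pc3: +8 =46
r15=1111 pc4: +16 =62
r16=10000 pc1: +2 =64
r17=10001 pc2: +4 =68
r18=10010 pc2: +4 =72
r19=10011 pc3: +8 =80
r20=10100 pc2: +4 =84
r21=10101 pc3: +8 =92
r22=10110 pc3: +8 =100
r23=10111 pc4: +16 =116
r24=11000 pc2: +4 =120
r25=11001 pc3: +8 =128
r26=11010 pc3: +8 =136
r27=11011 pc4: +16 =152
r28=11100 pc3: +8 =160
r29=11101 pc4: +16 =176
r30=11110 pc4: +16 =192
r31=11111 pc5: +32 =224
r32=100000 pc1: +2 =226
r33=100001 pc2: +4 =230
r34=100010 pc2: +4 =234
r35=100011 pc3: +8 =242
r36=100100 pc2: +4 =246
r37=100101 pc3: +8 =254
r38=100110 pc3: +8 =262
r39=100111 pc4: +16 =278
r40=101000 pc2: +4 =282
r41=101001 pc3: +8 =290
r42=101010 pc3: +8 =298
r43=101011 pc4: +16 =314
r44=101100 pc3: +8 =322
r45=101101 pc4: +16 =338
r46=101110 pc4: +16 =354
r47=101111 pc5: +32 =386
r48=110000 pc2: +4 =390
r49=110001 pc3: +8 =398
r50=110010 pc3: +8 =406
r51=110011 pc4: +16 =422
r52=110100 pc3: +8 =430
r53=110101 pc4: +16 =446
r54=110110 pc4: +16 =462
r55=110111 pc5: +32 =494
r56=111000 pc3: +8 =502
r57=111001 pc4: +16 =518
r58=111010 pc4: +16 =534
r59=111011 pc5: +32 =566
r60=111100 pc4: +16 =582
r61=111101 pc5: +32 =614
r62=111110 pc5: +32 =646
r63=111111 pc6: +64 =710
r64=1000000 pc1: +2 =712
r65=1000001 pc2: +4 =716
r66=1000010 pc2: +4 =720
r67=1000011 pc3: +8 =728
r68=1000100 pc2: +4 =732
r69=1000101 pc3: +8 =740
r70=1000110 pc3: +8 =748
r71=1000111 pc4: +16 =764
r72=1001000 pc2: +4 =768
r73=1001001 pc3: +8 =776
r74=1001010 pc3: +8 =784
r75=1001011 pc4: +16 =800
r76=1001100 pc3: +8 =808
r77=1001101 pc4: +16 =824
r78=1001110 pc4: +16 =840
r79=1001111 pc5: +32 =872
r80=1010000 pc2: +4 =876
r81=1010001 pc3: +8 =884
r82=1010010 pc3: +8 =892
r83=1010011 pc4: +16 =908
r84=1010100 pc3: +8 =916
r85=1010101 pc4: +16 =932
r86=1010110 pc4: +16 =948
r87=1010111 pc5: +32 =980
r88=1011000 pc3: +8 =988
r89=1011001 pc4: +16 =1004
r90=1011010 pc4: +16 =1020
r91=1011011 pc5: +32 =1052
r92=1011100 pc4: +16 =1068
r93=1011101 pc5: +32 =1100
r94=1011110 pc5: +32 =1132
r95=1011111 pc6: +64 =1196
r96=1100000 pc2: +4 =1200
r97=1100001 pc3: +8 =1208
r98=1100010 pc3: +8 =1216
r99=1100011 pc4: +16 =1232
r100=1100100 pc3: +8 =1240
r101=1100101 pc4: +16 =1256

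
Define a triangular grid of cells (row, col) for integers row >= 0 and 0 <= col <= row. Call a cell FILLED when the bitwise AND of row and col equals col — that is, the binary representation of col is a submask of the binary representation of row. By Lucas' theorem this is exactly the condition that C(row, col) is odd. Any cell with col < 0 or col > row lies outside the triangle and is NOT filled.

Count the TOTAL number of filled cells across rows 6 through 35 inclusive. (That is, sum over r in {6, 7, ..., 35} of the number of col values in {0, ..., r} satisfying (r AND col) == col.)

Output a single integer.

r6=110 pc2: +4 =4
r7=111 pc3: +8 =12
r8=1000 pc1: +2 =14
r9=1001 pc2: +4 =18
r10=1010 pc2: +4 =22
r11=1011 pc3: +8 =30
r12=1100 pc2: +4 =34
r13=1101 pc3: +8 =42
r14=1110 pc3: +8 =50
r15=1111 pc4: +16 =66
r16=10000 pc1: +2 =68
r17=10001 pc2: +4 =72
r18=10010 pc2: +4 =76
r19=10011 pc3: +8 =84
r20=10100 pc2: +4 =88
r21=10101 pc3: +8 =96
r22=10110 pc3: +8 =104
r23=10111 pc4: +16 =120
r24=11000 pc2: +4 =124
r25=11001 pc3: +8 =132
r26=11010 pc3: +8 =140
r27=11011 pc4: +16 =156
r28=11100 pc3: +8 =164
r29=11101 pc4: +16 =180
r30=11110 pc4: +16 =196
r31=11111 pc5: +32 =228
r32=100000 pc1: +2 =230
r33=100001 pc2: +4 =234
r34=100010 pc2: +4 =238
r35=100011 pc3: +8 =246

Answer: 246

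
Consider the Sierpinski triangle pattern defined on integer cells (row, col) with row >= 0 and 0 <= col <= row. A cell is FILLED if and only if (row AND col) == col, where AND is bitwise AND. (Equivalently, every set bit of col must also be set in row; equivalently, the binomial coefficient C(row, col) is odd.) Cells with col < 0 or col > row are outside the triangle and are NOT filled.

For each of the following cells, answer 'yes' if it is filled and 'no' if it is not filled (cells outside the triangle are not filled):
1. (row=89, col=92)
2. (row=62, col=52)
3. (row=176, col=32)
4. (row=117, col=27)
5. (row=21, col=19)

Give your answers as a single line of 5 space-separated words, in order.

Answer: no yes yes no no

Derivation:
(89,92): col outside [0, 89] -> not filled
(62,52): row=0b111110, col=0b110100, row AND col = 0b110100 = 52; 52 == 52 -> filled
(176,32): row=0b10110000, col=0b100000, row AND col = 0b100000 = 32; 32 == 32 -> filled
(117,27): row=0b1110101, col=0b11011, row AND col = 0b10001 = 17; 17 != 27 -> empty
(21,19): row=0b10101, col=0b10011, row AND col = 0b10001 = 17; 17 != 19 -> empty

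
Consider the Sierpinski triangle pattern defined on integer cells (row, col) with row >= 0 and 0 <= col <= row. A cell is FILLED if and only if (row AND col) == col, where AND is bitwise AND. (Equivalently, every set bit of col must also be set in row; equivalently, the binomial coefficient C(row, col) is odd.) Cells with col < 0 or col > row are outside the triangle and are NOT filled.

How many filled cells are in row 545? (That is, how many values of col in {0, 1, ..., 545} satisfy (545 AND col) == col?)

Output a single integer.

545 in binary = 1000100001
popcount(545) = number of 1-bits in 1000100001 = 3
A col c satisfies (545 AND c) == c iff every set bit of c is also set in 545; each of the 3 set bits of 545 can independently be on or off in c.
count = 2^3 = 8

Answer: 8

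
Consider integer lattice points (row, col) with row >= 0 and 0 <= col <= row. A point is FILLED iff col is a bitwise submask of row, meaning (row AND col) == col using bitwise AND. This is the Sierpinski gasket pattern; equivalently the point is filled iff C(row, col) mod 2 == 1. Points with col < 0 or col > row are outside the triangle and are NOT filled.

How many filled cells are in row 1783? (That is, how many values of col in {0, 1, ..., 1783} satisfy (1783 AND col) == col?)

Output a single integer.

1783 in binary = 11011110111
popcount(1783) = number of 1-bits in 11011110111 = 9
A col c satisfies (1783 AND c) == c iff every set bit of c is also set in 1783; each of the 9 set bits of 1783 can independently be on or off in c.
count = 2^9 = 512

Answer: 512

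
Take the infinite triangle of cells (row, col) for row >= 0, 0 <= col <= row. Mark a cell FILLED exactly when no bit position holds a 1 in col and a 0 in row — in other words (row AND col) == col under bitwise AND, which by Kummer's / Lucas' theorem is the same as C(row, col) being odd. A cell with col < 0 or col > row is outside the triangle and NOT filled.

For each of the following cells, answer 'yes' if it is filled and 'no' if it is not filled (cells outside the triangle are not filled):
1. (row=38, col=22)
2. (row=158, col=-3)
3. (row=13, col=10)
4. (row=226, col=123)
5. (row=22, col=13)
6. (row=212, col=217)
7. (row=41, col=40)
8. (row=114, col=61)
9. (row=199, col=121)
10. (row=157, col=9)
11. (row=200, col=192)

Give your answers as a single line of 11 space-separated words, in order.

Answer: no no no no no no yes no no yes yes

Derivation:
(38,22): row=0b100110, col=0b10110, row AND col = 0b110 = 6; 6 != 22 -> empty
(158,-3): col outside [0, 158] -> not filled
(13,10): row=0b1101, col=0b1010, row AND col = 0b1000 = 8; 8 != 10 -> empty
(226,123): row=0b11100010, col=0b1111011, row AND col = 0b1100010 = 98; 98 != 123 -> empty
(22,13): row=0b10110, col=0b1101, row AND col = 0b100 = 4; 4 != 13 -> empty
(212,217): col outside [0, 212] -> not filled
(41,40): row=0b101001, col=0b101000, row AND col = 0b101000 = 40; 40 == 40 -> filled
(114,61): row=0b1110010, col=0b111101, row AND col = 0b110000 = 48; 48 != 61 -> empty
(199,121): row=0b11000111, col=0b1111001, row AND col = 0b1000001 = 65; 65 != 121 -> empty
(157,9): row=0b10011101, col=0b1001, row AND col = 0b1001 = 9; 9 == 9 -> filled
(200,192): row=0b11001000, col=0b11000000, row AND col = 0b11000000 = 192; 192 == 192 -> filled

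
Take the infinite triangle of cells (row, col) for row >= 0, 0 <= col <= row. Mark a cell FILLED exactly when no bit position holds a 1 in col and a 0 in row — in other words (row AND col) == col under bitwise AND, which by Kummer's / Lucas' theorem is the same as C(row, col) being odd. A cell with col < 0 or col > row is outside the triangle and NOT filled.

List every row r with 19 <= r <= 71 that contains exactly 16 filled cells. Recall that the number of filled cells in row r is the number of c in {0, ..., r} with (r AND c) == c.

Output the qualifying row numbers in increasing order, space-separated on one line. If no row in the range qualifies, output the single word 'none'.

Row r has 2^popcount(r) filled cells, so we need popcount(r) = log2(16) = 4.
Scan r = 19..71 and keep those with exactly 4 one-bits:
r=19=10011 popcount=3 -> skip
r=20=10100 popcount=2 -> skip
r=21=10101 popcount=3 -> skip
r=22=10110 popcount=3 -> skip
r=23=10111 popcount=4 -> KEEP
r=24=11000 popcount=2 -> skip
r=25=11001 popcount=3 -> skip
r=26=11010 popcount=3 -> skip
r=27=11011 popcount=4 -> KEEP
r=28=11100 popcount=3 -> skip
r=29=11101 popcount=4 -> KEEP
r=30=11110 popcount=4 -> KEEP
r=31=11111 popcount=5 -> skip
r=32=100000 popcount=1 -> skip
r=33=100001 popcount=2 -> skip
r=34=100010 popcount=2 -> skip
r=35=100011 popcount=3 -> skip
r=36=100100 popcount=2 -> skip
r=37=100101 popcount=3 -> skip
r=38=100110 popcount=3 -> skip
r=39=100111 popcount=4 -> KEEP
r=40=101000 popcount=2 -> skip
r=41=101001 popcount=3 -> skip
r=42=101010 popcount=3 -> skip
r=43=101011 popcount=4 -> KEEP
r=44=101100 popcount=3 -> skip
r=45=101101 popcount=4 -> KEEP
r=46=101110 popcount=4 -> KEEP
r=47=101111 popcount=5 -> skip
r=48=110000 popcount=2 -> skip
r=49=110001 popcount=3 -> skip
r=50=110010 popcount=3 -> skip
r=51=110011 popcount=4 -> KEEP
r=52=110100 popcount=3 -> skip
r=53=110101 popcount=4 -> KEEP
r=54=110110 popcount=4 -> KEEP
r=55=110111 popcount=5 -> skip
r=56=111000 popcount=3 -> skip
r=57=111001 popcount=4 -> KEEP
r=58=111010 popcount=4 -> KEEP
r=59=111011 popcount=5 -> skip
r=60=111100 popcount=4 -> KEEP
r=61=111101 popcount=5 -> skip
r=62=111110 popcount=5 -> skip
r=63=111111 popcount=6 -> skip
r=64=1000000 popcount=1 -> skip
r=65=1000001 popcount=2 -> skip
r=66=1000010 popcount=2 -> skip
r=67=1000011 popcount=3 -> skip
r=68=1000100 popcount=2 -> skip
r=69=1000101 popcount=3 -> skip
r=70=1000110 popcount=3 -> skip
r=71=1000111 popcount=4 -> KEEP
Kept rows: 23 27 29 30 39 43 45 46 51 53 54 57 58 60 71

Answer: 23 27 29 30 39 43 45 46 51 53 54 57 58 60 71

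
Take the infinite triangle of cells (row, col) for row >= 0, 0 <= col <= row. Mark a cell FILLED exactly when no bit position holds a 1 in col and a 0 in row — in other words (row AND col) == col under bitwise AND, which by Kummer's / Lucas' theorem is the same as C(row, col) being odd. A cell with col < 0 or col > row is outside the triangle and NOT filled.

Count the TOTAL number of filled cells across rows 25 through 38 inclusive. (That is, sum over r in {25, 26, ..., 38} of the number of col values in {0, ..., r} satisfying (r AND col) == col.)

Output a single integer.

r25=11001 pc3: +8 =8
r26=11010 pc3: +8 =16
r27=11011 pc4: +16 =32
r28=11100 pc3: +8 =40
r29=11101 pc4: +16 =56
r30=11110 pc4: +16 =72
r31=11111 pc5: +32 =104
r32=100000 pc1: +2 =106
r33=100001 pc2: +4 =110
r34=100010 pc2: +4 =114
r35=100011 pc3: +8 =122
r36=100100 pc2: +4 =126
r37=100101 pc3: +8 =134
r38=100110 pc3: +8 =142

Answer: 142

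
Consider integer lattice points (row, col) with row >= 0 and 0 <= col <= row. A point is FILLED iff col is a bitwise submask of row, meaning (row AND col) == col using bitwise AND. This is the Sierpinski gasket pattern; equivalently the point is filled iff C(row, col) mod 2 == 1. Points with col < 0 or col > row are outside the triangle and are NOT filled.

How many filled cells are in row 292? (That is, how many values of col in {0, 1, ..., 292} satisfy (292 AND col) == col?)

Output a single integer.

292 in binary = 100100100
popcount(292) = number of 1-bits in 100100100 = 3
A col c satisfies (292 AND c) == c iff every set bit of c is also set in 292; each of the 3 set bits of 292 can independently be on or off in c.
count = 2^3 = 8

Answer: 8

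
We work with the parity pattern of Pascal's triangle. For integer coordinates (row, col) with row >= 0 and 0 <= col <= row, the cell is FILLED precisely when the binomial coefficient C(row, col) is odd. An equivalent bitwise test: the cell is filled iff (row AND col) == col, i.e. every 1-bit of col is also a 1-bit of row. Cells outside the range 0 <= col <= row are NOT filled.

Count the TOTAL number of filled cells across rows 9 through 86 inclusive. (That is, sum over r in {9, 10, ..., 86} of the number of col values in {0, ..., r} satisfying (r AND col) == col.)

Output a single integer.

Answer: 938

Derivation:
r9=1001 pc2: +4 =4
r10=1010 pc2: +4 =8
r11=1011 pc3: +8 =16
r12=1100 pc2: +4 =20
r13=1101 pc3: +8 =28
r14=1110 pc3: +8 =36
r15=1111 pc4: +16 =52
r16=10000 pc1: +2 =54
r17=10001 pc2: +4 =58
r18=10010 pc2: +4 =62
r19=10011 pc3: +8 =70
r20=10100 pc2: +4 =74
r21=10101 pc3: +8 =82
r22=10110 pc3: +8 =90
r23=10111 pc4: +16 =106
r24=11000 pc2: +4 =110
r25=11001 pc3: +8 =118
r26=11010 pc3: +8 =126
r27=11011 pc4: +16 =142
r28=11100 pc3: +8 =150
r29=11101 pc4: +16 =166
r30=11110 pc4: +16 =182
r31=11111 pc5: +32 =214
r32=100000 pc1: +2 =216
r33=100001 pc2: +4 =220
r34=100010 pc2: +4 =224
r35=100011 pc3: +8 =232
r36=100100 pc2: +4 =236
r37=100101 pc3: +8 =244
r38=100110 pc3: +8 =252
r39=100111 pc4: +16 =268
r40=101000 pc2: +4 =272
r41=101001 pc3: +8 =280
r42=101010 pc3: +8 =288
r43=101011 pc4: +16 =304
r44=101100 pc3: +8 =312
r45=101101 pc4: +16 =328
r46=101110 pc4: +16 =344
r47=101111 pc5: +32 =376
r48=110000 pc2: +4 =380
r49=110001 pc3: +8 =388
r50=110010 pc3: +8 =396
r51=110011 pc4: +16 =412
r52=110100 pc3: +8 =420
r53=110101 pc4: +16 =436
r54=110110 pc4: +16 =452
r55=110111 pc5: +32 =484
r56=111000 pc3: +8 =492
r57=111001 pc4: +16 =508
r58=111010 pc4: +16 =524
r59=111011 pc5: +32 =556
r60=111100 pc4: +16 =572
r61=111101 pc5: +32 =604
r62=111110 pc5: +32 =636
r63=111111 pc6: +64 =700
r64=1000000 pc1: +2 =702
r65=1000001 pc2: +4 =706
r66=1000010 pc2: +4 =710
r67=1000011 pc3: +8 =718
r68=1000100 pc2: +4 =722
r69=1000101 pc3: +8 =730
r70=1000110 pc3: +8 =738
r71=1000111 pc4: +16 =754
r72=1001000 pc2: +4 =758
r73=1001001 pc3: +8 =766
r74=1001010 pc3: +8 =774
r75=1001011 pc4: +16 =790
r76=1001100 pc3: +8 =798
r77=1001101 pc4: +16 =814
r78=1001110 pc4: +16 =830
r79=1001111 pc5: +32 =862
r80=1010000 pc2: +4 =866
r81=1010001 pc3: +8 =874
r82=1010010 pc3: +8 =882
r83=1010011 pc4: +16 =898
r84=1010100 pc3: +8 =906
r85=1010101 pc4: +16 =922
r86=1010110 pc4: +16 =938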